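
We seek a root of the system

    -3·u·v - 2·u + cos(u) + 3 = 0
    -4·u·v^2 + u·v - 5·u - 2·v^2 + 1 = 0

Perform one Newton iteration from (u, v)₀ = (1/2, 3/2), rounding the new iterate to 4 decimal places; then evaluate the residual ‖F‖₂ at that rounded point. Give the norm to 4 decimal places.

At (1/2, 3/2): F = (0.627583, -9.7500).
Jacobian J = [[-3·v - sin(u) - 2, -3·u], [-4·v^2 + v - 5, -8·u·v + u - 4·v]].
At the point, J = [[-6.979426, -1.5000], [-12.5000, -11.5000]] (det J = 61.513394).
Solving J·Δ = −F gives Δ = (0.3551, -1.2338).
Then the next iterate is (u, v)₁ = (0.8551, 0.2662).
Re-evaluating at (0.8551, 0.2662): F = (1.263060, -3.431975), so ‖F‖₂ = 3.6570.

3.6570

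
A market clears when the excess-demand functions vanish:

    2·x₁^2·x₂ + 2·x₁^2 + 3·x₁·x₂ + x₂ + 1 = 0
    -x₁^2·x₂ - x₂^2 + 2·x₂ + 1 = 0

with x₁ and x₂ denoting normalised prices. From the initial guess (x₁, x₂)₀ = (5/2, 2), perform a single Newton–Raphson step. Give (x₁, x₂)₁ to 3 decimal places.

(0.013, 3.621)

At (5/2, 2): F = (55.500, -11.500).
Jacobian J = [[4·x₁·x₂ + 4·x₁ + 3·x₂, 2·x₁^2 + 3·x₁ + 1], [-2·x₁·x₂, -x₁^2 - 2·x₂ + 2]].
At the point, J = [[36.000, 21.000], [-10.000, -8.250]] (det J = -87.000).
Solving J·Δ = −F gives Δ = (-2.487, 1.621).
Then the next iterate is (x₁, x₂)₁ = (0.013, 3.621).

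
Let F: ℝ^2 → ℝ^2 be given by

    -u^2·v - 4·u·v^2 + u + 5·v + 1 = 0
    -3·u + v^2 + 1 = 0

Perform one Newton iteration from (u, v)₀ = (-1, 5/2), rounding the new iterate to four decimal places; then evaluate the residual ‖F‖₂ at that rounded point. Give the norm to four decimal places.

47.9487

At (-1, 5/2): F = (35.0000, 10.2500).
Jacobian J = [[-2·u·v - 4·v^2 + 1, -u^2 - 8·u·v + 5], [-3, 2·v]].
At the point, J = [[-19.0000, 24.0000], [-3.0000, 5.0000]] (det J = -23.0000).
Solving J·Δ = −F gives Δ = (-3.0870, -3.9022).
Then the next iterate is (u, v)₁ = (-4.0870, -1.4022).
Re-evaluating at (-4.0870, -1.4022): F = (45.466607, 15.227165), so ‖F‖₂ = 47.9487.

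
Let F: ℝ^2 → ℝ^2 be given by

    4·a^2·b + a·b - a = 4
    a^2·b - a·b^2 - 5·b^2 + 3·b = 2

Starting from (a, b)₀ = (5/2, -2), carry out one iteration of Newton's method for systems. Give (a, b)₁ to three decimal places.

At (5/2, -2): F = (-61.500, -50.500).
Jacobian J = [[8·a·b + b - 1, 4·a^2 + a], [2·a·b - b^2, a^2 - 2·a·b - 10·b + 3]].
At the point, J = [[-43.000, 27.500], [-14.000, 39.250]] (det J = -1302.750).
Solving J·Δ = −F gives Δ = (-0.787, 1.006).
Then the next iterate is (a, b)₁ = (1.713, -0.994).

(1.713, -0.994)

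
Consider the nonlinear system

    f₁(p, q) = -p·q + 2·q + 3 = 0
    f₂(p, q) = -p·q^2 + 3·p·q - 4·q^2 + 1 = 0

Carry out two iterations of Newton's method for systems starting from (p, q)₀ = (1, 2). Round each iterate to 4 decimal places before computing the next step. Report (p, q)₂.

(3.9399, 1.5721)

At (1, 2): F = (5.0000, -13.0000).
Jacobian J = [[-q, -p + 2], [-q^2 + 3·q, -2·p·q + 3·p - 8·q]].
At the point, J = [[-2.0000, 1.0000], [2.0000, -17.0000]] (det J = 32.0000).
Solving J·Δ = −F gives Δ = (2.2500, -0.5000).
Then the next iterate is (p, q)₁ = (3.2500, 1.5000).
Round to (3.2500, 1.5000) and repeat: F = (1.1250, -0.6875), J = [[-1.5000, -1.2500], [2.2500, -12.0000]].
Δ = (0.6899, 0.0721), so (p, q)₂ = (3.9399, 1.5721).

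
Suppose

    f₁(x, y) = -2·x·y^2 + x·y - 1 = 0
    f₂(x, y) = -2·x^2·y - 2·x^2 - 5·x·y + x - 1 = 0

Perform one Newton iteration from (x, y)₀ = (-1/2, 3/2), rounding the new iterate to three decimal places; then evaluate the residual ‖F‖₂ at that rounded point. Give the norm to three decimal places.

At (-1/2, 3/2): F = (0.500, 1.000).
Jacobian J = [[-2·y^2 + y, -4·x·y + x], [-4·x·y - 4·x - 5·y + 1, -2·x^2 - 5·x]].
At the point, J = [[-3.000, 2.500], [-1.500, 2.000]] (det J = -2.250).
Solving J·Δ = −F gives Δ = (-0.667, -1.000).
Then the next iterate is (x, y)₁ = (-1.167, 0.500).
Re-evaluating at (-1.167, 0.500): F = (-1.000, -3.33517), so ‖F‖₂ = 3.482.

3.482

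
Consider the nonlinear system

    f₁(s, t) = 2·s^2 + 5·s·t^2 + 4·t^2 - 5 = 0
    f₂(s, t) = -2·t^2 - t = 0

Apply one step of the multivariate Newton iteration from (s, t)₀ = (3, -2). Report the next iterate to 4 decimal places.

At (3, -2): F = (89.0000, -6.0000).
Jacobian J = [[4·s + 5·t^2, 10·s·t + 8·t], [0, -4·t - 1]].
At the point, J = [[32.0000, -76.0000], [0.0000, 7.0000]] (det J = 224.0000).
Solving J·Δ = −F gives Δ = (-0.7455, 0.8571).
Then the next iterate is (s, t)₁ = (2.2545, -1.1429).

(2.2545, -1.1429)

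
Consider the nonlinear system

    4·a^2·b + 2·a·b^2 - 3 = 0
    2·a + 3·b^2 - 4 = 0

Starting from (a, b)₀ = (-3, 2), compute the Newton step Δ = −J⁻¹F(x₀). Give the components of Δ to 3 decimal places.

At (-3, 2): F = (45.000, 2.000).
Jacobian J = [[8·a·b + 2·b^2, 4·a^2 + 4·a·b], [2, 6·b]].
At the point, J = [[-40.000, 12.000], [2.000, 12.000]] (det J = -504.000).
Solving J·Δ = −F gives Δ = (1.024, -0.337).

(1.024, -0.337)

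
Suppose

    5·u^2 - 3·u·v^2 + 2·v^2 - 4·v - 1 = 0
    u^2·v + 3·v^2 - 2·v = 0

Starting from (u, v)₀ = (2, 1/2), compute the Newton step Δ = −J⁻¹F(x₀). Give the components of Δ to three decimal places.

At (2, 1/2): F = (16.000, 1.750).
Jacobian J = [[10·u - 3·v^2, -6·u·v + 4·v - 4], [2·u·v, u^2 + 6·v - 2]].
At the point, J = [[19.250, -8.000], [2.000, 5.000]] (det J = 112.250).
Solving J·Δ = −F gives Δ = (-0.837, -0.015).

(-0.837, -0.015)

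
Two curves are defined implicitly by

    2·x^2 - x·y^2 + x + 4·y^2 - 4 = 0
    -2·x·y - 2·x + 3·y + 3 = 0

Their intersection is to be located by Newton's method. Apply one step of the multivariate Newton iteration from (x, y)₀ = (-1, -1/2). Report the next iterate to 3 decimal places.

(-0.824, -0.965)

At (-1, -1/2): F = (-1.750, 2.500).
Jacobian J = [[4·x - y^2 + 1, -2·x·y + 8·y], [-2·y - 2, -2·x + 3]].
At the point, J = [[-3.250, -5.000], [-1.000, 5.000]] (det J = -21.250).
Solving J·Δ = −F gives Δ = (0.176, -0.465).
Then the next iterate is (x, y)₁ = (-0.824, -0.965).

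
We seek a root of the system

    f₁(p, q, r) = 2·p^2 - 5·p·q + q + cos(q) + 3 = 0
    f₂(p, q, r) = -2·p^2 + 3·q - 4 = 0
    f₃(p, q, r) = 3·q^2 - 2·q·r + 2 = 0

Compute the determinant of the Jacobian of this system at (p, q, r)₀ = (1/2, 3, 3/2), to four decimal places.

253.6934

J = [[4·p - 5·q, -5·p - sin(q) + 1, 0], [-4·p, 3, 0], [0, 6·q - 2·r, -2·q]].
At the point, J = [[-13.0000, -1.641120, 0.0000], [-2.0000, 3.0000, 0.0000], [0.0000, 15.0000, -6.0000]].
det J = 253.6934.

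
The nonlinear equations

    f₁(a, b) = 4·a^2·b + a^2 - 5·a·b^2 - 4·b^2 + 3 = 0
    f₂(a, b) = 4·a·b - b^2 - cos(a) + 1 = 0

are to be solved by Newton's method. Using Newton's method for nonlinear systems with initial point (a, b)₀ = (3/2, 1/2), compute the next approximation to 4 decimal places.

(0.5578, 0.3290)

At (3/2, 1/2): F = (6.8750, 3.679263).
Jacobian J = [[8·a·b + 2·a - 5·b^2, 4·a^2 - 10·a·b - 8·b], [4·b + sin(a), 4·a - 2·b]].
At the point, J = [[7.7500, -2.5000], [2.997495, 5.0000]] (det J = 46.243737).
Solving J·Δ = −F gives Δ = (-0.9422, -0.1710).
Then the next iterate is (a, b)₁ = (0.5578, 0.3290).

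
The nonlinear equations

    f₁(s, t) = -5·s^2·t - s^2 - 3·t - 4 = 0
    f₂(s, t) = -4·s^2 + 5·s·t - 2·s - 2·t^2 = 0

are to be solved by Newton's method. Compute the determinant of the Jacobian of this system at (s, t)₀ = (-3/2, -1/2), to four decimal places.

J = [[-10·s·t - 2·s, -5·s^2 - 3], [-8·s + 5·t - 2, 5·s - 4·t]].
At the point, J = [[-4.5000, -14.2500], [7.5000, -5.5000]].
det J = 131.6250.

131.6250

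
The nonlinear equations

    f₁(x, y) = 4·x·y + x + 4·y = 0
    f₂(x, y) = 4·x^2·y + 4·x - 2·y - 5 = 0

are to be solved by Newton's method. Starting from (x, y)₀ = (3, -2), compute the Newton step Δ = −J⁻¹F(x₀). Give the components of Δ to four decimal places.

(0.0215, 1.8219)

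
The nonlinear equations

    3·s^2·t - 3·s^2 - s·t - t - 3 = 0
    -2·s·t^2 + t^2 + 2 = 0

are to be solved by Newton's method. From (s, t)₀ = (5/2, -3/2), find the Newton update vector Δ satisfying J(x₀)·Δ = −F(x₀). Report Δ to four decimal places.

(-1.1799, 0.1409)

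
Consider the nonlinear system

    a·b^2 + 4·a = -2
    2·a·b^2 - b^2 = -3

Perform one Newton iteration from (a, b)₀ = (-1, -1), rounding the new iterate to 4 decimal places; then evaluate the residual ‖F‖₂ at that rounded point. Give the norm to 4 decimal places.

0.6305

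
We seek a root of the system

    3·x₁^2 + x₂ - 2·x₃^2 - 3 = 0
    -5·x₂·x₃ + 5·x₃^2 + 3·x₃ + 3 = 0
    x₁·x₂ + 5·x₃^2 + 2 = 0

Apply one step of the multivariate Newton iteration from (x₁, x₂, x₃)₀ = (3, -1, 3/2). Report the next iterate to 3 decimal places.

At (3, -1, 3/2): F = (18.500, 26.250, 10.250).
Jacobian J = [[6·x₁, 1, -4·x₃], [0, -5·x₃, -5·x₂ + 10·x₃ + 3], [x₂, x₁, 10·x₃]].
At the point, J = [[18.000, 1.000, -6.000], [0.000, -7.500, 23.000], [-1.000, 3.000, 15.000]] (det J = -3245.000).
Solving J·Δ = −F gives Δ = (-1.371, 0.697, -0.914).
Then the next iterate is (x₁, x₂, x₃)₁ = (1.629, -0.303, 0.586).

(1.629, -0.303, 0.586)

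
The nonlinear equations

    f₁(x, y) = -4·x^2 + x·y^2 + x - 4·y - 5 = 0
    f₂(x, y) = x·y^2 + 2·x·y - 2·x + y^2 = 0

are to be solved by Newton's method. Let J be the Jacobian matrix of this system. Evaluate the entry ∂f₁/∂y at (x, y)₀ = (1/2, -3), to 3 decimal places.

-7.000

∂f₁/∂y = 2·x·y - 4.
At (1/2, -3) this is -7.000.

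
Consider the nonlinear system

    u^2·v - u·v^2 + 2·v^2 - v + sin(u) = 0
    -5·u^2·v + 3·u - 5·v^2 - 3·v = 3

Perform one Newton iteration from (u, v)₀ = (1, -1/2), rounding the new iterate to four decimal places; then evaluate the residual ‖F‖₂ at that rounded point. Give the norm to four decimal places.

At (1, -1/2): F = (1.091471, 2.7500).
Jacobian J = [[2·u·v - v^2 + cos(u), u^2 - 2·u·v + 4·v - 1], [-10·u·v + 3, -5·u^2 - 10·v - 3]].
At the point, J = [[-0.709698, -1.0000], [8.0000, -3.0000]] (det J = 10.129093).
Solving J·Δ = −F gives Δ = (0.0518, 1.0547).
Then the next iterate is (u, v)₁ = (1.0518, 0.5547).
Re-evaluating at (1.0518, 0.5547): F = (1.219026, -6.115437), so ‖F‖₂ = 6.2358.

6.2358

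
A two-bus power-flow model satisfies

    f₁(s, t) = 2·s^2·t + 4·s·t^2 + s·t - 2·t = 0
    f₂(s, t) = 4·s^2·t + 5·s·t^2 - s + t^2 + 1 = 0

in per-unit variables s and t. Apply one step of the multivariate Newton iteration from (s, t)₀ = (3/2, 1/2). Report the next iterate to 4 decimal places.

(1.5000, 0.1500)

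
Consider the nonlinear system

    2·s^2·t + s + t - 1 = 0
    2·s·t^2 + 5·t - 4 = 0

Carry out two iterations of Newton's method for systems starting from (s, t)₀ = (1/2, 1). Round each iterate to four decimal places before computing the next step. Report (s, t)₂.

At (1/2, 1): F = (1.0000, 2.0000).
Jacobian J = [[4·s·t + 1, 2·s^2 + 1], [2·t^2, 4·s·t + 5]].
At the point, J = [[3.0000, 1.5000], [2.0000, 7.0000]] (det J = 18.0000).
Solving J·Δ = −F gives Δ = (-0.2222, -0.2222).
Then the next iterate is (s, t)₁ = (0.2778, 0.7778).
Round to (0.2778, 0.7778) and repeat: F = (0.175650, 0.225123), J = [[1.864291, 1.154346], [1.209946, 5.864291]].
Δ = (-0.0808, -0.0217), so (s, t)₂ = (0.1970, 0.7561).

(0.1970, 0.7561)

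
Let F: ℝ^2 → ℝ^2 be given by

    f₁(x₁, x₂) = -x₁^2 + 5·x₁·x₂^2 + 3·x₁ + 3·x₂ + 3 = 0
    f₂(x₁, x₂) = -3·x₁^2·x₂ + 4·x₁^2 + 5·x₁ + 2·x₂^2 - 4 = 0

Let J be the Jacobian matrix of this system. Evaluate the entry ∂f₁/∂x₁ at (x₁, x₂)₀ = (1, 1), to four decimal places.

∂f₁/∂x₁ = -2·x₁ + 5·x₂^2 + 3.
At (1, 1) this is 6.0000.

6.0000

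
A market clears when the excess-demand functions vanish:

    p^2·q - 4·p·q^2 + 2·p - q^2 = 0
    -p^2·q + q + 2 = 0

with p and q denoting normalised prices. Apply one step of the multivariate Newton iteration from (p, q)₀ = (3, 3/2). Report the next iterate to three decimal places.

(2.224, 1.123)

At (3, 3/2): F = (-9.750, -10.000).
Jacobian J = [[2·p·q - 4·q^2 + 2, p^2 - 8·p·q - 2·q], [-2·p·q, -p^2 + 1]].
At the point, J = [[2.000, -30.000], [-9.000, -8.000]] (det J = -286.000).
Solving J·Δ = −F gives Δ = (-0.776, -0.377).
Then the next iterate is (p, q)₁ = (2.224, 1.123).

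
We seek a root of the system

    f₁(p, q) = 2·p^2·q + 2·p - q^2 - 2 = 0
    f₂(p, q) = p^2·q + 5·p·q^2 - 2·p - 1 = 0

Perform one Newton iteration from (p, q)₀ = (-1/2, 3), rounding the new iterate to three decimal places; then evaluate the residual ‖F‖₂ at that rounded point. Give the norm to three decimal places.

5.225

At (-1/2, 3): F = (-10.500, -21.750).
Jacobian J = [[4·p·q + 2, 2·p^2 - 2·q], [2·p·q + 5·q^2 - 2, p^2 + 10·p·q]].
At the point, J = [[-4.000, -5.500], [40.000, -14.750]] (det J = 279.000).
Solving J·Δ = −F gives Δ = (-0.126, -1.817).
Then the next iterate is (p, q)₁ = (-0.626, 1.183).
Re-evaluating at (-0.626, 1.183): F = (-3.72431, -3.66481), so ‖F‖₂ = 5.225.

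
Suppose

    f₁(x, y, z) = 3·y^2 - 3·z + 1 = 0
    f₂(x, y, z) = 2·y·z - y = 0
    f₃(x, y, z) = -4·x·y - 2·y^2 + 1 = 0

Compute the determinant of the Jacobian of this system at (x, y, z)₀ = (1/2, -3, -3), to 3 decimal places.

1044.000

J = [[0, 6·y, -3], [0, 2·z - 1, 2·y], [-4·y, -4·x - 4·y, 0]].
At the point, J = [[0.000, -18.000, -3.000], [0.000, -7.000, -6.000], [12.000, 10.000, 0.000]].
det J = 1044.000.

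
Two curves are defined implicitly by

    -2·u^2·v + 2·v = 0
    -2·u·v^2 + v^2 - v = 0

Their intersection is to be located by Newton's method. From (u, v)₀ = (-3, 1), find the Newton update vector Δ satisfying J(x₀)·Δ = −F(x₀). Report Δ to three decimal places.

At (-3, 1): F = (-16.000, 6.000).
Jacobian J = [[-4·u·v, -2·u^2 + 2], [-2·v^2, -4·u·v + 2·v - 1]].
At the point, J = [[12.000, -16.000], [-2.000, 13.000]] (det J = 124.000).
Solving J·Δ = −F gives Δ = (0.903, -0.323).

(0.903, -0.323)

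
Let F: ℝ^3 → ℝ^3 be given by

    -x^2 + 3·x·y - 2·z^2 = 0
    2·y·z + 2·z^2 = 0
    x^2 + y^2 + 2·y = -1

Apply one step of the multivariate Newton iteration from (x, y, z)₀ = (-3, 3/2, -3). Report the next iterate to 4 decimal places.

At (-3, 3/2, -3): F = (-40.5000, 9.0000, 15.2500).
Jacobian J = [[-2·x + 3·y, 3·x, -4·z], [0, 2·z, 2·y + 4·z], [2·x, 2·y + 2, 0]].
At the point, J = [[10.5000, -9.0000, 12.0000], [0.0000, -6.0000, -9.0000], [-6.0000, 5.0000, 0.0000]] (det J = -445.5000).
Solving J·Δ = −F gives Δ = (2.3586, -0.2197, 1.1465).
Then the next iterate is (x, y, z)₁ = (-0.6414, 1.2803, -1.8535).

(-0.6414, 1.2803, -1.8535)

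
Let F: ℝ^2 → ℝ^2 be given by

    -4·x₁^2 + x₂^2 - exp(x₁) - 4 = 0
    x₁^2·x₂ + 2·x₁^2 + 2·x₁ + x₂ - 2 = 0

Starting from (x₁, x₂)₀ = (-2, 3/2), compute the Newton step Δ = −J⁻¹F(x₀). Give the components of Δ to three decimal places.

At (-2, 3/2): F = (-17.88534, 9.500).
Jacobian J = [[-8·x₁ - exp(x₁), 2·x₂], [2·x₁·x₂ + 4·x₁ + 2, x₁^2 + 1]].
At the point, J = [[15.86466, 3.000], [-12.000, 5.000]] (det J = 115.32332).
Solving J·Δ = −F gives Δ = (1.023, 0.554).

(1.023, 0.554)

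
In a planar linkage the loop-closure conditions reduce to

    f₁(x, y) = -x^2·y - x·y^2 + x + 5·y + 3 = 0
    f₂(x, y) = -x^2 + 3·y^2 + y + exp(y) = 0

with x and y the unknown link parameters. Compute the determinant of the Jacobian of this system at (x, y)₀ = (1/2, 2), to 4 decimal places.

J = [[-2·x·y - y^2 + 1, -x^2 - 2·x·y + 5], [-2·x, 6·y + exp(y) + 1]].
At the point, J = [[-5.0000, 2.7500], [-1.0000, 20.389056]].
det J = -99.1953.

-99.1953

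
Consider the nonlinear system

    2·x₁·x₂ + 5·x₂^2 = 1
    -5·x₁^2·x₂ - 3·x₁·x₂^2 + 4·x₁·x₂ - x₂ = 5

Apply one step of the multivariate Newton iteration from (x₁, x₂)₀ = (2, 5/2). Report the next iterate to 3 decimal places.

At (2, 5/2): F = (40.250, -75.000).
Jacobian J = [[2·x₂, 2·x₁ + 10·x₂], [-10·x₁·x₂ - 3·x₂^2 + 4·x₂, -5·x₁^2 - 6·x₁·x₂ + 4·x₁ - 1]].
At the point, J = [[5.000, 29.000], [-58.750, -43.000]] (det J = 1488.750).
Solving J·Δ = −F gives Δ = (-0.298, -1.336).
Then the next iterate is (x₁, x₂)₁ = (1.702, 1.164).

(1.702, 1.164)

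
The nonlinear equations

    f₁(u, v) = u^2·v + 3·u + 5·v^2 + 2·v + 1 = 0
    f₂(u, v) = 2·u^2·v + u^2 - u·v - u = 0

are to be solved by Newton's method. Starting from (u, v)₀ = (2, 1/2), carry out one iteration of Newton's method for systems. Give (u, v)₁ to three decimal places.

At (2, 1/2): F = (11.250, 5.000).
Jacobian J = [[2·u·v + 3, u^2 + 10·v + 2], [4·u·v + 2·u - v - 1, 2·u^2 - u]].
At the point, J = [[5.000, 11.000], [6.500, 6.000]] (det J = -41.500).
Solving J·Δ = −F gives Δ = (0.301, -1.160).
Then the next iterate is (u, v)₁ = (2.301, -0.660).

(2.301, -0.660)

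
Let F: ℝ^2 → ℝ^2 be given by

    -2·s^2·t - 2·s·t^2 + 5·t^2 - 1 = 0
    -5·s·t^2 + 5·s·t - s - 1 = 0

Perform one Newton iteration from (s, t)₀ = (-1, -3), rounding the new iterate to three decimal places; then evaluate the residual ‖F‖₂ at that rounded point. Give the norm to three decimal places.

24.205

At (-1, -3): F = (68.000, 60.000).
Jacobian J = [[-4·s·t - 2·t^2, -2·s^2 - 4·s·t + 10·t], [-5·t^2 + 5·t - 1, -10·s·t + 5·s]].
At the point, J = [[-30.000, -44.000], [-61.000, -35.000]] (det J = -1634.000).
Solving J·Δ = −F gives Δ = (0.159, 1.437).
Then the next iterate is (s, t)₁ = (-0.841, -1.563).
Re-evaluating at (-0.841, -1.563): F = (17.53488, 16.68610), so ‖F‖₂ = 24.205.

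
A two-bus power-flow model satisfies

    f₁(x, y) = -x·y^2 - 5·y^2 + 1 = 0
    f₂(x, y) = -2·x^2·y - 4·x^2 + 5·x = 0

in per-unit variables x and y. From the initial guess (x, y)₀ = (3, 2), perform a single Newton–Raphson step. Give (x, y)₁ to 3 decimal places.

(2.029, 1.153)

At (3, 2): F = (-31.000, -57.000).
Jacobian J = [[-y^2, -2·x·y - 10·y], [-4·x·y - 8·x + 5, -2·x^2]].
At the point, J = [[-4.000, -32.000], [-43.000, -18.000]] (det J = -1304.000).
Solving J·Δ = −F gives Δ = (-0.971, -0.847).
Then the next iterate is (x, y)₁ = (2.029, 1.153).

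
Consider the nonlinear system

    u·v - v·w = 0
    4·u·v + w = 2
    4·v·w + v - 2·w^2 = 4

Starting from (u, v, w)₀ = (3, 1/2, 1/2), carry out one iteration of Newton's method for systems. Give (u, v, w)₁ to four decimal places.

At (3, 1/2, 1/2): F = (1.2500, 4.5000, -3.0000).
Jacobian J = [[v, u - w, -v], [4·v, 4·u, 1], [0, 4·w + 1, 4·v - 4·w]].
At the point, J = [[0.5000, 2.5000, -0.5000], [2.0000, 12.0000, 1.0000], [0.0000, 3.0000, 0.0000]] (det J = -4.5000).
Solving J·Δ = −F gives Δ = (-8.0000, 1.0000, -0.5000).
Then the next iterate is (u, v, w)₁ = (-5.0000, 1.5000, 0.0000).

(-5.0000, 1.5000, 0.0000)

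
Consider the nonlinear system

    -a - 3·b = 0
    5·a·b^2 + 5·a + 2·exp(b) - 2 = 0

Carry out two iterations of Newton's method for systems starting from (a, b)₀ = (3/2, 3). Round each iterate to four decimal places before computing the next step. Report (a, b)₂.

(6.5225, -2.1742)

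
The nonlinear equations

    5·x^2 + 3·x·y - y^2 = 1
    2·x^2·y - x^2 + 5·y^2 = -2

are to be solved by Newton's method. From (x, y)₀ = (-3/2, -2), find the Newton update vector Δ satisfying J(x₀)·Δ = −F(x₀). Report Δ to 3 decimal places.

(0.694, 1.365)

At (-3/2, -2): F = (15.250, 10.750).
Jacobian J = [[10·x + 3·y, 3·x - 2·y], [4·x·y - 2·x, 2·x^2 + 10·y]].
At the point, J = [[-21.000, -0.500], [15.000, -15.500]] (det J = 333.000).
Solving J·Δ = −F gives Δ = (0.694, 1.365).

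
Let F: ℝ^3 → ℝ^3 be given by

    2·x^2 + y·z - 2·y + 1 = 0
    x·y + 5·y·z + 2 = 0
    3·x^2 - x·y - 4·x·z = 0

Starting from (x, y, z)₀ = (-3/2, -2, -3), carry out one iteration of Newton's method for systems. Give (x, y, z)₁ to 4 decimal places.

At (-3/2, -2, -3): F = (15.5000, 35.0000, -14.2500).
Jacobian J = [[4·x, z - 2, y], [y, x + 5·z, 5·y], [6·x - y - 4·z, -x, -4·x]].
At the point, J = [[-6.0000, -5.0000, -2.0000], [-2.0000, -16.5000, -10.0000], [5.0000, 1.5000, 6.0000]] (det J = 535.0000).
Solving J·Δ = −F gives Δ = (1.1201, 1.3103, 1.1140).
Then the next iterate is (x, y, z)₁ = (-0.3799, -0.6897, -1.8860).

(-0.3799, -0.6897, -1.8860)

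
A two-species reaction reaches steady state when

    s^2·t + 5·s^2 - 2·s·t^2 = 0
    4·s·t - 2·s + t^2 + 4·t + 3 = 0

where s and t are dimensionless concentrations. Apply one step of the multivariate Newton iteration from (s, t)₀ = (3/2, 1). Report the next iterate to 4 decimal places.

(0.6617, 0.2231)

At (3/2, 1): F = (10.5000, 11.0000).
Jacobian J = [[2·s·t + 10·s - 2·t^2, s^2 - 4·s·t], [4·t - 2, 4·s + 2·t + 4]].
At the point, J = [[16.0000, -3.7500], [2.0000, 12.0000]] (det J = 199.5000).
Solving J·Δ = −F gives Δ = (-0.8383, -0.7769).
Then the next iterate is (s, t)₁ = (0.6617, 0.2231).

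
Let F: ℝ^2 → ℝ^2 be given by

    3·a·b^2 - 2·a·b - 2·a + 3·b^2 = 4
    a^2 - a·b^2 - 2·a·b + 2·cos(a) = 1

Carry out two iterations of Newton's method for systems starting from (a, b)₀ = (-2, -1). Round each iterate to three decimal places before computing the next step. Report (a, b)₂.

(0.211, 0.359)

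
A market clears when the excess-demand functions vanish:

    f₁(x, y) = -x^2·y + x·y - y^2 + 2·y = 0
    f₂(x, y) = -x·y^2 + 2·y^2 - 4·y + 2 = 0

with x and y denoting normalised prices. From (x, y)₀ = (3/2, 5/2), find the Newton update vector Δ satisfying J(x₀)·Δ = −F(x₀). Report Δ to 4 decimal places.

(-0.8529, 0.3039)

At (3/2, 5/2): F = (-3.1250, -4.8750).
Jacobian J = [[-2·x·y + y, -x^2 + x - 2·y + 2], [-y^2, -2·x·y + 4·y - 4]].
At the point, J = [[-5.0000, -3.7500], [-6.2500, -1.5000]] (det J = -15.9375).
Solving J·Δ = −F gives Δ = (-0.8529, 0.3039).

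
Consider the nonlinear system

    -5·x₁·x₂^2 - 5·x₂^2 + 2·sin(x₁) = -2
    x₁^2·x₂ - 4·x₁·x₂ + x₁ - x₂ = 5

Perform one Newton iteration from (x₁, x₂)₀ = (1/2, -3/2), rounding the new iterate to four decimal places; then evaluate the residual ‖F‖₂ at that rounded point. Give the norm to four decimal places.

At (1/2, -3/2): F = (-13.916149, -0.3750).
Jacobian J = [[-5·x₂^2 + 2·cos(x₁), -10·x₁·x₂ - 10·x₂], [2·x₁·x₂ - 4·x₂ + 1, x₁^2 - 4·x₁ - 1]].
At the point, J = [[-9.494835, 22.5000], [5.5000, -2.7500]] (det J = -97.639204).
Solving J·Δ = −F gives Δ = (0.4784, 0.8204).
Then the next iterate is (x₁, x₂)₁ = (0.9784, -0.6796).
Re-evaluating at (0.9784, -0.6796): F = (-0.909471, -1.332876), so ‖F‖₂ = 1.6136.

1.6136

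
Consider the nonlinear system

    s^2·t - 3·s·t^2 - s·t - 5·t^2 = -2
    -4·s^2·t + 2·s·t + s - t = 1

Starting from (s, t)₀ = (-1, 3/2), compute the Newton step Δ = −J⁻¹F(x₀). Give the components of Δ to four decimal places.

(0.3748, -0.9291)

At (-1, 3/2): F = (0.5000, -12.5000).
Jacobian J = [[2·s·t - 3·t^2 - t, s^2 - 6·s·t - s - 10·t], [-8·s·t + 2·t + 1, -4·s^2 + 2·s - 1]].
At the point, J = [[-11.2500, -4.0000], [16.0000, -7.0000]] (det J = 142.7500).
Solving J·Δ = −F gives Δ = (0.3748, -0.9291).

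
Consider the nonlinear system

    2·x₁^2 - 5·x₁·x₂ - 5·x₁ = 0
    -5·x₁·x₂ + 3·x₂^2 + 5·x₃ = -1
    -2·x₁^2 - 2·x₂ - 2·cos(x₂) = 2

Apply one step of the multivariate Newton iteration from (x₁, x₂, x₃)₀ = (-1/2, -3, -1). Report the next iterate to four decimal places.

(-0.6475, -0.7281, 3.3853)

At (-1/2, -3, -1): F = (-4.5000, 15.5000, 5.479985).
Jacobian J = [[4·x₁ - 5·x₂ - 5, -5·x₁, 0], [-5·x₂, -5·x₁ + 6·x₂, 5], [-4·x₁, 2·sin(x₂) - 2, 0]].
At the point, J = [[8.0000, 2.5000, 0.0000], [15.0000, -15.5000, 5.0000], [2.0000, -2.282240, 0.0000]] (det J = 116.289601).
Solving J·Δ = −F gives Δ = (-0.1475, 2.2719, 4.3853).
Then the next iterate is (x₁, x₂, x₃)₁ = (-0.6475, -0.7281, 3.3853).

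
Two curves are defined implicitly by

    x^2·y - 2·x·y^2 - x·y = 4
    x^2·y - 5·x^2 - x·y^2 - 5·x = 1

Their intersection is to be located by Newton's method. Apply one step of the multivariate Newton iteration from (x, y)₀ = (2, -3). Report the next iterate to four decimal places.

(0.8874, -2.3861)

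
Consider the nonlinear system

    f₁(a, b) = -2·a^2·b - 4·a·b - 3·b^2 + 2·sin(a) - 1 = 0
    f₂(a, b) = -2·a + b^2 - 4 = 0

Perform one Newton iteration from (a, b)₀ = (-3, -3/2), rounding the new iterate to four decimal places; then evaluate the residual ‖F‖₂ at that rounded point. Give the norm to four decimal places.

1.8042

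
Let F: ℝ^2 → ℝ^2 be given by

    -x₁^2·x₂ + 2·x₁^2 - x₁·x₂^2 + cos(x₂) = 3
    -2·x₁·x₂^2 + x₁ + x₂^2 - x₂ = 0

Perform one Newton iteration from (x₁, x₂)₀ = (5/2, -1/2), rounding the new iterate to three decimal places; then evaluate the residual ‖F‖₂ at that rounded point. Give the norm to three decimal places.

1.689

At (5/2, -1/2): F = (12.87758, 2.000).
Jacobian J = [[-2·x₁·x₂ + 4·x₁ - x₂^2, -x₁^2 - 2·x₁·x₂ - sin(x₂)], [-2·x₂^2 + 1, -4·x₁·x₂ + 2·x₂ - 1]].
At the point, J = [[12.250, -3.27057], [0.500, 3.000]] (det J = 38.38529).
Solving J·Δ = −F gives Δ = (-1.177, -0.471).
Then the next iterate is (x₁, x₂)₁ = (1.323, -0.971).
Re-evaluating at (1.323, -0.971): F = (1.51732, 0.74208), so ‖F‖₂ = 1.689.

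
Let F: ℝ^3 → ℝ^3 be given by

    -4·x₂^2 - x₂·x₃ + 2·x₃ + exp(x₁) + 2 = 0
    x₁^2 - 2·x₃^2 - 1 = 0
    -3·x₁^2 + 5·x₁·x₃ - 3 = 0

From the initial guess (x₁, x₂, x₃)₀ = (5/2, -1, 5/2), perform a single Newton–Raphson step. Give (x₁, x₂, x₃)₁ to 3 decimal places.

(2.383, -3.529, 1.717)

At (5/2, -1, 5/2): F = (17.68249, -7.250, 9.500).
Jacobian J = [[exp(x₁), -8·x₂ - x₃, -x₂ + 2], [2·x₁, 0, -4·x₃], [-6·x₁ + 5·x₃, 0, 5·x₁]].
At the point, J = [[12.18249, 5.500, 3.000], [5.000, 0.000, -10.000], [-2.500, 0.000, 12.500]] (det J = -206.250).
Solving J·Δ = −F gives Δ = (-0.117, -2.529, -0.783).
Then the next iterate is (x₁, x₂, x₃)₁ = (2.383, -3.529, 1.717).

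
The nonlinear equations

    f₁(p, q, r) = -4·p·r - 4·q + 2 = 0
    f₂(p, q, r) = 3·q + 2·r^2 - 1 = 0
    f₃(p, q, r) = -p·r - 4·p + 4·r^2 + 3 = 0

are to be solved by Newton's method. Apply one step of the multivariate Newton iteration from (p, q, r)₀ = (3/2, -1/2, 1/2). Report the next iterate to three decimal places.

At (3/2, -1/2, 1/2): F = (1.000, -2.000, -2.750).
Jacobian J = [[-4·r, -4, -4·p], [0, 3, 4·r], [-r - 4, 0, -p + 8·r]].
At the point, J = [[-2.000, -4.000, -6.000], [0.000, 3.000, 2.000], [-4.500, 0.000, 2.500]] (det J = -60.000).
Solving J·Δ = −F gives Δ = (-0.667, 0.733, -0.100).
Then the next iterate is (p, q, r)₁ = (0.833, 0.233, 0.400).

(0.833, 0.233, 0.400)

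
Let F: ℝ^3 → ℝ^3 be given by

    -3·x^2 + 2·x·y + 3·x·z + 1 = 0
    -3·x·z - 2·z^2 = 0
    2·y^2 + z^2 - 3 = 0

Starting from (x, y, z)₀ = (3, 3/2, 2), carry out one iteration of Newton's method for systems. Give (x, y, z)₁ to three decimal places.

At (3, 3/2, 2): F = (1.000, -26.000, 5.500).
Jacobian J = [[-6·x + 2·y + 3·z, 2·x, 3·x], [-3·z, 0, -3·x - 4·z], [0, 4·y, 2·z]].
At the point, J = [[-9.000, 6.000, 9.000], [-6.000, 0.000, -17.000], [0.000, 6.000, 4.000]] (det J = -1098.000).
Solving J·Δ = −F gives Δ = (-1.128, -0.163, -1.131).
Then the next iterate is (x, y, z)₁ = (1.872, 1.337, 0.869).

(1.872, 1.337, 0.869)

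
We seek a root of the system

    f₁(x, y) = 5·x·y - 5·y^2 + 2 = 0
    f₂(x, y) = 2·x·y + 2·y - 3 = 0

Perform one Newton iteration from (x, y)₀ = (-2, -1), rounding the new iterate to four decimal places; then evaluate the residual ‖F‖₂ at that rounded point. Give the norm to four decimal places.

At (-2, -1): F = (7.0000, -1.0000).
Jacobian J = [[5·y, 5·x - 10·y], [2·y, 2·x + 2]].
At the point, J = [[-5.0000, 0.0000], [-2.0000, -2.0000]] (det J = 10.0000).
Solving J·Δ = −F gives Δ = (1.4000, -1.9000).
Then the next iterate is (x, y)₁ = (-0.6000, -2.9000).
Re-evaluating at (-0.6000, -2.9000): F = (-31.3500, -5.3200), so ‖F‖₂ = 31.7982.

31.7982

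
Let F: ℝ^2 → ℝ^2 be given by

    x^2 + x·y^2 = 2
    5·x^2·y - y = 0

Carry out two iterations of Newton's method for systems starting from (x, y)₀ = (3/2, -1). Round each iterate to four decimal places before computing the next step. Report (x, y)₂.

At (3/2, -1): F = (1.7500, -10.2500).
Jacobian J = [[2·x + y^2, 2·x·y], [10·x·y, 5·x^2 - 1]].
At the point, J = [[4.0000, -3.0000], [-15.0000, 10.2500]] (det J = -4.0000).
Solving J·Δ = −F gives Δ = (-3.2031, -3.6875).
Then the next iterate is (x, y)₁ = (-1.7031, -4.6875).
Round to (-1.7031, -4.6875) and repeat: F = (-36.521081, -63.294131), J = [[18.566456, 15.966563], [79.832812, 13.502748]].
Δ = (0.5053, 1.6997), so (x, y)₂ = (-1.1978, -2.9878).

(-1.1978, -2.9878)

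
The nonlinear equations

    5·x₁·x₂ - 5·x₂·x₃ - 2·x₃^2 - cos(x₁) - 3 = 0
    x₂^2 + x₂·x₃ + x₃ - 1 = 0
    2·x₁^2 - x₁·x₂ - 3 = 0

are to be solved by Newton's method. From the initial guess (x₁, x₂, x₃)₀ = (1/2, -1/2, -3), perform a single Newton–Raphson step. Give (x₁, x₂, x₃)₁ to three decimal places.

(1.351, -0.746, -0.472)

At (1/2, -1/2, -3): F = (-30.62758, -2.250, -2.250).
Jacobian J = [[5·x₂ + sin(x₁), 5·x₁ - 5·x₃, -5·x₂ - 4·x₃], [0, 2·x₂ + x₃, x₂ + 1], [4·x₁ - x₂, -x₁, 0]].
At the point, J = [[-2.02057, 17.500, 14.500], [0.000, -4.000, 0.500], [2.500, -0.500, 0.000]] (det J = 166.36986).
Solving J·Δ = −F gives Δ = (0.851, -0.246, 2.528).
Then the next iterate is (x₁, x₂, x₃)₁ = (1.351, -0.746, -0.472).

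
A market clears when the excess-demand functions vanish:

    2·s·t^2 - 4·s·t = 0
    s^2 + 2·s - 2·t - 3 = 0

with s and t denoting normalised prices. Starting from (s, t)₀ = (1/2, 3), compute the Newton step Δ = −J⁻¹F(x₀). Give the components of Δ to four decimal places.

At (1/2, 3): F = (3.0000, -7.7500).
Jacobian J = [[2·t^2 - 4·t, 4·s·t - 4·s], [2·s + 2, -2]].
At the point, J = [[6.0000, 4.0000], [3.0000, -2.0000]] (det J = -24.0000).
Solving J·Δ = −F gives Δ = (1.0417, -2.3125).

(1.0417, -2.3125)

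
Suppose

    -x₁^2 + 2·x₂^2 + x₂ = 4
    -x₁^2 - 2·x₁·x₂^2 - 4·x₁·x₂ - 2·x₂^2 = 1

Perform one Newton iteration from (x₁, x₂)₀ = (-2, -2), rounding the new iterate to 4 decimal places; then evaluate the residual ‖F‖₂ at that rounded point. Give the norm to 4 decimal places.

At (-2, -2): F = (-2.0000, -13.0000).
Jacobian J = [[-2·x₁, 4·x₂ + 1], [-2·x₁ - 2·x₂^2 - 4·x₂, -4·x₁·x₂ - 4·x₁ - 4·x₂]].
At the point, J = [[4.0000, -7.0000], [4.0000, 0.0000]] (det J = 28.0000).
Solving J·Δ = −F gives Δ = (3.2500, 1.5714).
Then the next iterate is (x₁, x₂)₁ = (1.2500, -0.4286).
Re-evaluating at (1.2500, -0.4286): F = (-5.623704, -1.246141), so ‖F‖₂ = 5.7601.

5.7601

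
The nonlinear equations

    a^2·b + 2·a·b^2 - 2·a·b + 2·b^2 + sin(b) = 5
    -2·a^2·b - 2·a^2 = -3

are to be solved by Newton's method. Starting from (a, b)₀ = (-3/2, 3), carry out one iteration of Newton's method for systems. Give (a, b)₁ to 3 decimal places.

(-0.275, 6.198)

At (-3/2, 3): F = (1.89112, -15.000).
Jacobian J = [[2·a·b + 2·b^2 - 2·b, a^2 + 4·a·b - 2·a + 4·b + cos(b)], [-4·a·b - 4·a, -2·a^2]].
At the point, J = [[3.000, -1.73999], [24.000, -4.500]] (det J = 28.25982).
Solving J·Δ = −F gives Δ = (1.225, 3.198).
Then the next iterate is (a, b)₁ = (-0.275, 6.198).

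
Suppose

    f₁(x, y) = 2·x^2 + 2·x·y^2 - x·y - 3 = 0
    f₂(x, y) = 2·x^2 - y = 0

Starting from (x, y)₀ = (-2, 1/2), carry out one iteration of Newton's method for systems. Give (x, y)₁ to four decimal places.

(-0.7500, -2.0000)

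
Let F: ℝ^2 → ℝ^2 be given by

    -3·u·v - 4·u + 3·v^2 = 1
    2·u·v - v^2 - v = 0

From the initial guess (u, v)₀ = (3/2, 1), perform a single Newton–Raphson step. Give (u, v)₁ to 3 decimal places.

(1.000, 4.333)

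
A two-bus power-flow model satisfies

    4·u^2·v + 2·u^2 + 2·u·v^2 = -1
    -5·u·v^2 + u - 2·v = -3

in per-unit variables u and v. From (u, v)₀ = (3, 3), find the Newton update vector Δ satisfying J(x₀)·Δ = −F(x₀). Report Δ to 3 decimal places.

(-1.115, -0.934)

At (3, 3): F = (181.000, -135.000).
Jacobian J = [[8·u·v + 4·u + 2·v^2, 4·u^2 + 4·u·v], [-5·v^2 + 1, -10·u·v - 2]].
At the point, J = [[102.000, 72.000], [-44.000, -92.000]] (det J = -6216.000).
Solving J·Δ = −F gives Δ = (-1.115, -0.934).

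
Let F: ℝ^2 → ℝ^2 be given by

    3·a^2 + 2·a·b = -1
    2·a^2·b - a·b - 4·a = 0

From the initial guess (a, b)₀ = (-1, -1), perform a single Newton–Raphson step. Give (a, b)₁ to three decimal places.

(-0.091, -1.636)

At (-1, -1): F = (6.000, 1.000).
Jacobian J = [[6·a + 2·b, 2·a], [4·a·b - b - 4, 2·a^2 - a]].
At the point, J = [[-8.000, -2.000], [1.000, 3.000]] (det J = -22.000).
Solving J·Δ = −F gives Δ = (0.909, -0.636).
Then the next iterate is (a, b)₁ = (-0.091, -1.636).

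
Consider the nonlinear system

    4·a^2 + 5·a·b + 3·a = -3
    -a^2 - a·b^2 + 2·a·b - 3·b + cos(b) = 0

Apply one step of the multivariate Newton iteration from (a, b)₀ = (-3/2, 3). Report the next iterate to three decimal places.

At (-3/2, 3): F = (-15.000, -7.73999).
Jacobian J = [[8·a + 5·b + 3, 5·a], [-2·a - b^2 + 2·b, -2·a·b + 2·a - sin(b) - 3]].
At the point, J = [[6.000, -7.500], [0.000, 2.85888]] (det J = 17.15328).
Solving J·Δ = −F gives Δ = (5.884, 2.707).
Then the next iterate is (a, b)₁ = (4.384, 5.707).

(4.384, 5.707)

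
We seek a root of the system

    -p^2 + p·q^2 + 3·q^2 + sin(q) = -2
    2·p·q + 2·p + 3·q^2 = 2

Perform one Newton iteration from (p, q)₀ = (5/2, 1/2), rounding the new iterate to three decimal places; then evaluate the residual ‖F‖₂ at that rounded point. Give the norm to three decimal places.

At (5/2, 1/2): F = (-2.39557, 6.250).
Jacobian J = [[-2·p + q^2, 2·p·q + 6·q + cos(q)], [2·q + 2, 2·p + 6·q]].
At the point, J = [[-4.750, 6.37758], [3.000, 8.000]] (det J = -57.13275).
Solving J·Δ = −F gives Δ = (-1.033, -0.394).
Then the next iterate is (p, q)₁ = (1.467, 0.106).
Re-evaluating at (1.467, 0.106): F = (0.00390, 1.27871), so ‖F‖₂ = 1.279.

1.279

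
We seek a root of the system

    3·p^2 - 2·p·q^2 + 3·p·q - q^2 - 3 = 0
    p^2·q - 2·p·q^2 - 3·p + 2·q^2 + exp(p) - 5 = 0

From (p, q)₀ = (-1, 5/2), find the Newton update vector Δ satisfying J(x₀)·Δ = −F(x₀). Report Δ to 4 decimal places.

At (-1, 5/2): F = (-1.2500, 25.867879).
Jacobian J = [[6·p - 2·q^2 + 3·q, -4·p·q + 3·p - 2·q], [2·p·q - 2·q^2 + exp(p) - 3, p^2 - 4·p·q + 4·q]].
At the point, J = [[-11.0000, 2.0000], [-20.132121, 21.0000]] (det J = -190.735759).
Solving J·Δ = −F gives Δ = (-0.4089, -1.6238).

(-0.4089, -1.6238)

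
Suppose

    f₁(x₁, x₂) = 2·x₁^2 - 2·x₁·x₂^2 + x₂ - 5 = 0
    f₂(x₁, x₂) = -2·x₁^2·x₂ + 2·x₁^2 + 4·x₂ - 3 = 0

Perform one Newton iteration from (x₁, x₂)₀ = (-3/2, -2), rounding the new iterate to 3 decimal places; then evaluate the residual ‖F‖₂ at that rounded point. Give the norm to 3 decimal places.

2.185

At (-3/2, -2): F = (9.500, 2.500).
Jacobian J = [[4·x₁ - 2·x₂^2, -4·x₁·x₂ + 1], [-4·x₁·x₂ + 4·x₁, -2·x₁^2 + 4]].
At the point, J = [[-14.000, -11.000], [-18.000, -0.500]] (det J = -191.000).
Solving J·Δ = −F gives Δ = (0.119, 0.712).
Then the next iterate is (x₁, x₂)₁ = (-1.381, -1.288).
Re-evaluating at (-1.381, -1.288): F = (2.10833, 0.57517), so ‖F‖₂ = 2.185.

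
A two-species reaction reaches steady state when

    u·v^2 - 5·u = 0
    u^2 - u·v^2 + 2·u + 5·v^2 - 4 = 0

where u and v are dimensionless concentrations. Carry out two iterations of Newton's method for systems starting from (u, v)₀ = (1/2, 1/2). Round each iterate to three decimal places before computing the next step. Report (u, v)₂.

(-0.008, 0.917)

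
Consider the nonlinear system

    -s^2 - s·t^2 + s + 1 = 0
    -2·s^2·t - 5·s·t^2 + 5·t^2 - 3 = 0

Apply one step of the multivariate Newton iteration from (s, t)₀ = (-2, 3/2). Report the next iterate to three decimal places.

(-0.653, 0.966)

At (-2, 3/2): F = (-0.500, 18.750).
Jacobian J = [[-2·s - t^2 + 1, -2·s·t], [-4·s·t - 5·t^2, -2·s^2 - 10·s·t + 10·t]].
At the point, J = [[2.750, 6.000], [0.750, 37.000]] (det J = 97.250).
Solving J·Δ = −F gives Δ = (1.347, -0.534).
Then the next iterate is (s, t)₁ = (-0.653, 0.966).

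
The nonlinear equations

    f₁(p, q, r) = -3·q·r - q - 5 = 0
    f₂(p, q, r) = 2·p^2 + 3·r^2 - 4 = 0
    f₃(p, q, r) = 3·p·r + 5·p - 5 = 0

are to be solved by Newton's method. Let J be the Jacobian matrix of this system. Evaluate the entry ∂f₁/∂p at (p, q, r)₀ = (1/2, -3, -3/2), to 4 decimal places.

∂f₁/∂p = 0.
At (1/2, -3, -3/2) this is 0.0000.

0.0000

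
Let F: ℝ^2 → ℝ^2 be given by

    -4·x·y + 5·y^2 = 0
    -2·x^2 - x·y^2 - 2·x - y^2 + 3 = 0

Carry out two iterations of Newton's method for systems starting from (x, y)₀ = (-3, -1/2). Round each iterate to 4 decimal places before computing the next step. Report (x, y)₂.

(-1.8372, -0.0047)

At (-3, -1/2): F = (-4.7500, -8.5000).
Jacobian J = [[-4·y, -4·x + 10·y], [-4·x - y^2 - 2, -2·x·y - 2·y]].
At the point, J = [[2.0000, 7.0000], [9.7500, -2.0000]] (det J = -72.2500).
Solving J·Δ = −F gives Δ = (0.9550, 0.4057).
Then the next iterate is (x, y)₁ = (-2.0450, -0.0943).
Round to (-2.0450, -0.0943) and repeat: F = (-0.726912, -1.264757), J = [[0.3772, 7.2370], [6.171108, -0.197087]].
Δ = (0.2078, 0.0896), so (x, y)₂ = (-1.8372, -0.0047).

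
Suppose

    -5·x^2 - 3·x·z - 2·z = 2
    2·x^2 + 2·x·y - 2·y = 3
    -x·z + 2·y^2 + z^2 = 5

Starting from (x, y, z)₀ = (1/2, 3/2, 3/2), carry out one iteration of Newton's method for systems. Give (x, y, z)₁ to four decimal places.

At (1/2, 3/2, 3/2): F = (-8.5000, -4.0000, 1.0000).
Jacobian J = [[-10·x - 3·z, 0, -3·x - 2], [4·x + 2·y, 2·x - 2, 0], [-z, 4·y, -x + 2·z]].
At the point, J = [[-9.5000, 0.0000, -3.5000], [5.0000, -1.0000, 0.0000], [-1.5000, 6.0000, 2.5000]] (det J = -76.0000).
Solving J·Δ = −F gives Δ = (1.3388, 2.6941, -6.0625).
Then the next iterate is (x, y, z)₁ = (1.8388, 4.1941, -4.5625).

(1.8388, 4.1941, -4.5625)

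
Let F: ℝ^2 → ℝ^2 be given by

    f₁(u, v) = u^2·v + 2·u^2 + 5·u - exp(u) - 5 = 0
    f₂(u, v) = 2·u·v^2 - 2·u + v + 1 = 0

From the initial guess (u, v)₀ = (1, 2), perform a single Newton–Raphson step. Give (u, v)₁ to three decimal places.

(0.971, 1.020)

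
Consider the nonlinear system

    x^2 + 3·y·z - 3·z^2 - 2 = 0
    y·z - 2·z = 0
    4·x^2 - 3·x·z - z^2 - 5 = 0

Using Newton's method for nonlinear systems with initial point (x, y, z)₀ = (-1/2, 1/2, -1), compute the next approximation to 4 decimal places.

(-5.2500, 1.2500, -0.5000)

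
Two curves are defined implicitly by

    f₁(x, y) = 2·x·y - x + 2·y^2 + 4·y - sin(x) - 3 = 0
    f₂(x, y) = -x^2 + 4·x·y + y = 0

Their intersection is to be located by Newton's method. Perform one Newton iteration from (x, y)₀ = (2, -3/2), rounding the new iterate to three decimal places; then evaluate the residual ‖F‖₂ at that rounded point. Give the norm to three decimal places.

190.113

At (2, -3/2): F = (-13.40930, -17.500).
Jacobian J = [[2·y - cos(x) - 1, 2·x + 4·y + 4], [-2·x + 4·y, 4·x + 1]].
At the point, J = [[-3.58385, 2.000], [-10.000, 9.000]] (det J = -12.25468).
Solving J·Δ = −F gives Δ = (-6.992, -5.824).
Then the next iterate is (x, y)₁ = (-4.992, -7.324).
Re-evaluating at (-4.992, -7.324): F = (152.13961, 114.00157), so ‖F‖₂ = 190.113.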